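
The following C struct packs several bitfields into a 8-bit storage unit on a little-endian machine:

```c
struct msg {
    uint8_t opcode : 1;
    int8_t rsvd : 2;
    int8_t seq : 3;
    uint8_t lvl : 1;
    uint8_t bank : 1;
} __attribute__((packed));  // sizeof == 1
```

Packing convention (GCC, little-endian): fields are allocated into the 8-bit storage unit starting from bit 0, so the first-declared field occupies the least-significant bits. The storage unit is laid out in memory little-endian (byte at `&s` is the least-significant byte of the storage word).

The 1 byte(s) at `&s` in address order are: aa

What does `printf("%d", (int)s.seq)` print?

-3

[0]=0xaa (little-endian) → word 0xaa
opcode:1 @ bit 0 → (0xaa>>0)&0x1 = 0x0
rsvd:2 @ bit 1 → (0xaa>>1)&0x3 = 0x1
seq:3 @ bit 3 → (0xaa>>3)&0x7 = 0x5  ←
lvl:1 @ bit 6 → (0xaa>>6)&0x1 = 0x0
bank:1 @ bit 7 → (0xaa>>7)&0x1 = 0x1
seq signed 3b, MSB=1: 5 - 8 = -3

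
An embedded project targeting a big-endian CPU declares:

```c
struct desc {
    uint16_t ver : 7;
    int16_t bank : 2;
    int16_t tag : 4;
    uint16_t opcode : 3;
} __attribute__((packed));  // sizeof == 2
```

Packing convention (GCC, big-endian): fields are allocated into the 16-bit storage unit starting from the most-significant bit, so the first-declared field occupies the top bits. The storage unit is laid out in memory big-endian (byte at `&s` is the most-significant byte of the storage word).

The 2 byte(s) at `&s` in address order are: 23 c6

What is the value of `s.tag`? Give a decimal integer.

[0]=0x23 [1]=0xc6 (big-endian) → word 0x23c6
ver [9+:7] = (word>>9) & 0x7f = 17
bank [7+:2] = (word>>7) & 0x3 = 3
tag [3+:4] = (word>>3) & 0xf = 8  ←
opcode [0+:3] = (word>>0) & 0x7 = 6
tag signed 4b, MSB=1: 8 - 16 = -8

-8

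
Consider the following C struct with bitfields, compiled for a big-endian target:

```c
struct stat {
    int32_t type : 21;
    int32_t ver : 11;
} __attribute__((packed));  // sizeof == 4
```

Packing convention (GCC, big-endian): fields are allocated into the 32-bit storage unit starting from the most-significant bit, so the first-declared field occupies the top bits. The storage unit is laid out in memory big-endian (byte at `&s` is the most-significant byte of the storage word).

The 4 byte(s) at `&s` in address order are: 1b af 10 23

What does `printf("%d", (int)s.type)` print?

[0]=0x1b [1]=0xaf [2]=0x10 [3]=0x23 (big-endian) → word 0x1baf1023
type [11+:21] = (word>>11) & 0x1fffff = 226786  ←
ver [0+:11] = (word>>0) & 0x7ff = 35
type signed 21b, MSB=0: value = 226786

226786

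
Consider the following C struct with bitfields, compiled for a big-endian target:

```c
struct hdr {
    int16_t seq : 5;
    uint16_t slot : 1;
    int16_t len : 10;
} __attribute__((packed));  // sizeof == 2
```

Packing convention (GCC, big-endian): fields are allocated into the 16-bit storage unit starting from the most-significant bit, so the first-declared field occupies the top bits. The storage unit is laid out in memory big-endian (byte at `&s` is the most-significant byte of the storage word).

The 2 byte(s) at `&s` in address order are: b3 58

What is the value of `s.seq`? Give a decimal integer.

[0]=0xb3 [1]=0x58 (big-endian) → word 0xb358
seq:5 @ bit 11 → (0xb358>>11)&0x1f = 0x16  ←
slot:1 @ bit 10 → (0xb358>>10)&0x1 = 0x0
len:10 @ bit 0 → (0xb358>>0)&0x3ff = 0x358
seq signed 5b, MSB=1: 22 - 32 = -10

-10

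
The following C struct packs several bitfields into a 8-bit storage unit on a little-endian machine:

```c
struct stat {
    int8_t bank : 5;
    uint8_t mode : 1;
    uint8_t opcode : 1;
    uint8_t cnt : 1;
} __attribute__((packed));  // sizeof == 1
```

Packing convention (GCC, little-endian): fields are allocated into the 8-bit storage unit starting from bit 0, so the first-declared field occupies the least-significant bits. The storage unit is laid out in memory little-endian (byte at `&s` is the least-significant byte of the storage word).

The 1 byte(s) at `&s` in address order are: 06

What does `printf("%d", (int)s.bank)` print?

6

[0]=0x06 (little-endian) → word 0x06
bank:5 @ bit 0 → (0x06>>0)&0x1f = 0x6  ←
mode:1 @ bit 5 → (0x06>>5)&0x1 = 0x0
opcode:1 @ bit 6 → (0x06>>6)&0x1 = 0x0
cnt:1 @ bit 7 → (0x06>>7)&0x1 = 0x0
bank signed 5b, MSB=0: value = 6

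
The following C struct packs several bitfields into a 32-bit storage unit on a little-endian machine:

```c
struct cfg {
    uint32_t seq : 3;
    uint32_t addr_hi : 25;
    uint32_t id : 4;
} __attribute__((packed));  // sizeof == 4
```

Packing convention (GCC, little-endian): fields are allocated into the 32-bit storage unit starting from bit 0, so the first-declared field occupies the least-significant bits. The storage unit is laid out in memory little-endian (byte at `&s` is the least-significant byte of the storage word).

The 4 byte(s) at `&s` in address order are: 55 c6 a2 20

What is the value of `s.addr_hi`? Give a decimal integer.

1333450

[0]=0x55 [1]=0xc6 [2]=0xa2 [3]=0x20 (little-endian) → word 0x20a2c655
seq [0+:3] = (word>>0) & 0x7 = 5
addr_hi [3+:25] = (word>>3) & 0x1ffffff = 1333450  ←
id [28+:4] = (word>>28) & 0xf = 2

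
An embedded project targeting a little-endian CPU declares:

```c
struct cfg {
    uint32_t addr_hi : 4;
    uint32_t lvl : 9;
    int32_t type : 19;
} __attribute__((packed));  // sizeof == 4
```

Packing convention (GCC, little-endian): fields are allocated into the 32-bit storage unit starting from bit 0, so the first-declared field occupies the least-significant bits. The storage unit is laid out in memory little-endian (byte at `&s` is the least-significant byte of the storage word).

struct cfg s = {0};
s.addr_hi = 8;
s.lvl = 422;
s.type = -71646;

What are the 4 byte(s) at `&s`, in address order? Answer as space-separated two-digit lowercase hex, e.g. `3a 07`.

68 5a 04 dd

addr_hi (4b) val=8 bits=0x8 at bit 0: 0x00000008
lvl (9b) val=422 bits=0x1a6 at bit 4: 0x00001a68
type (19b) val=-71646 bits=0x6e822 at bit 13: 0xdd045a68
word = 0xdd045a68 → little-endian bytes:
  [0]=0x68  [1]=0x5a  [2]=0x04  [3]=0xdd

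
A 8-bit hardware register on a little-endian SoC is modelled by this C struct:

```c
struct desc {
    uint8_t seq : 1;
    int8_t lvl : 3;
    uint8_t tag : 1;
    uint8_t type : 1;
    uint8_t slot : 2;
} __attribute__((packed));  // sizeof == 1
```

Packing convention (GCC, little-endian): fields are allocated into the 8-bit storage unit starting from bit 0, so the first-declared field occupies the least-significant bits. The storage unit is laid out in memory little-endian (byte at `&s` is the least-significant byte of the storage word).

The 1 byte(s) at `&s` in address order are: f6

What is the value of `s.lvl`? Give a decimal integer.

3

[0]=0xf6 (little-endian) → word 0xf6
seq:1 @ bit 0 → (0xf6>>0)&0x1 = 0x0
lvl:3 @ bit 1 → (0xf6>>1)&0x7 = 0x3  ←
tag:1 @ bit 4 → (0xf6>>4)&0x1 = 0x1
type:1 @ bit 5 → (0xf6>>5)&0x1 = 0x1
slot:2 @ bit 6 → (0xf6>>6)&0x3 = 0x3
lvl signed 3b, MSB=0: value = 3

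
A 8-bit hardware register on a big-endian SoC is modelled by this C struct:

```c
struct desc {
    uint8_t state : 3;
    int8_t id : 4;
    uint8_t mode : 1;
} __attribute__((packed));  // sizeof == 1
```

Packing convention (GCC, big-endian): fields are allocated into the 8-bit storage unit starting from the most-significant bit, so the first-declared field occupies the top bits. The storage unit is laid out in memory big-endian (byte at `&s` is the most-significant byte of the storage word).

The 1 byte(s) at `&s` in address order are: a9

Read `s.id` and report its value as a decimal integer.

4

[0]=0xa9 (big-endian) → word 0xa9
state [5+:3] = (word>>5) & 0x7 = 5
id [1+:4] = (word>>1) & 0xf = 4  ←
mode [0+:1] = (word>>0) & 0x1 = 1
id signed 4b, MSB=0: value = 4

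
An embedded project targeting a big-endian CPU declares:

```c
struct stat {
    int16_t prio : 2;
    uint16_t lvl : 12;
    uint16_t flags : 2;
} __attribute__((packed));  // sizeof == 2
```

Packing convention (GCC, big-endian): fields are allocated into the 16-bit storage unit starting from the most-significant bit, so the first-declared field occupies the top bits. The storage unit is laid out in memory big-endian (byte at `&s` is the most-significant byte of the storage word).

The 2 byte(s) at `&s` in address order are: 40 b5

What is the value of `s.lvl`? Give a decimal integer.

[0]=0x40 [1]=0xb5 (big-endian) → word 0x40b5
prio [14+:2] = (word>>14) & 0x3 = 1
lvl [2+:12] = (word>>2) & 0xfff = 45  ←
flags [0+:2] = (word>>0) & 0x3 = 1

45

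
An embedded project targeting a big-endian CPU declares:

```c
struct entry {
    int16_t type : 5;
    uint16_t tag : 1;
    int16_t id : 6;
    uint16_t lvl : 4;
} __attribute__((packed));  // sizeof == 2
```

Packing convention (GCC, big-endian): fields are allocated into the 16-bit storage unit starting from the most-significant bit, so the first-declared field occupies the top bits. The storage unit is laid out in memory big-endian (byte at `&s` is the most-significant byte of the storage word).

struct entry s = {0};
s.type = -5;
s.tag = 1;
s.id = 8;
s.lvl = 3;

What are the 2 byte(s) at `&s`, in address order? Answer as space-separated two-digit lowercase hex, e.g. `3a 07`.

dc 83

type:5 = -5 → 0x1b << 11 → word 0xd800
tag:1 = 1 → 0x1 << 10 → word 0xdc00
id:6 = 8 → 0x8 << 4 → word 0xdc80
lvl:4 = 3 → 0x3 << 0 → word 0xdc83
word = 0xdc83 → big-endian bytes:
  [0]=0xdc  [1]=0x83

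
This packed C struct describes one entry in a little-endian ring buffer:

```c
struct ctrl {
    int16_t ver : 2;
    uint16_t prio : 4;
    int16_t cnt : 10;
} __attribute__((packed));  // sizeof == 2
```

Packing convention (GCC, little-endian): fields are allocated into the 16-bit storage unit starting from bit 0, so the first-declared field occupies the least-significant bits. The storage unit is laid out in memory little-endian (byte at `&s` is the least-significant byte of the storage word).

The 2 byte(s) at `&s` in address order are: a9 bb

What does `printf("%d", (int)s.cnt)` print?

[0]=0xa9 [1]=0xbb (little-endian) → word 0xbba9
ver:2 @ bit 0 → (0xbba9>>0)&0x3 = 0x1
prio:4 @ bit 2 → (0xbba9>>2)&0xf = 0xa
cnt:10 @ bit 6 → (0xbba9>>6)&0x3ff = 0x2ee  ←
cnt signed 10b, MSB=1: 750 - 1024 = -274

-274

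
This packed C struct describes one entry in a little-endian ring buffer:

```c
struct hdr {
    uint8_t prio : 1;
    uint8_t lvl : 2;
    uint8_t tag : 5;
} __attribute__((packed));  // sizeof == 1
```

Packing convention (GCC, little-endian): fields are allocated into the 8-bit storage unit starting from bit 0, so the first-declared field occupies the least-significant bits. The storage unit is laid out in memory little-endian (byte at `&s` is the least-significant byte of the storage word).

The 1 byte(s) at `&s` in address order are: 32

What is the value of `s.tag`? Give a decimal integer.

[0]=0x32 (little-endian) → word 0x32
prio [0+:1] = (word>>0) & 0x1 = 0
lvl [1+:2] = (word>>1) & 0x3 = 1
tag [3+:5] = (word>>3) & 0x1f = 6  ←

6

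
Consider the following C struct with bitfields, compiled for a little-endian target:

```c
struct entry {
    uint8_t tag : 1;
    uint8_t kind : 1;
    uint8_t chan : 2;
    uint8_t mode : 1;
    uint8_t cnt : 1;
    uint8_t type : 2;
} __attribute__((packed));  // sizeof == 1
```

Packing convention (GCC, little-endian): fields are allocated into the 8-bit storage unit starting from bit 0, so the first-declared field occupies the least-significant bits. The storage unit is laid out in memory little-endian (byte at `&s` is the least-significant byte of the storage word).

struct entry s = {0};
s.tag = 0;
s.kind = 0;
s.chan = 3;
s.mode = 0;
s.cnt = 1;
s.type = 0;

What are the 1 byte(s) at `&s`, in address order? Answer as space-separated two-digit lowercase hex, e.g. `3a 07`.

2c

[0+:1] tag=0 & 0x1 = 0x0; word=0x00
[1+:1] kind=0 & 0x1 = 0x0; word=0x00
[2+:2] chan=3 & 0x3 = 0x3; word=0x0c
[4+:1] mode=0 & 0x1 = 0x0; word=0x0c
[5+:1] cnt=1 & 0x1 = 0x1; word=0x2c
[6+:2] type=0 & 0x3 = 0x0; word=0x2c
word = 0x2c → little-endian bytes:
  [0]=0x2c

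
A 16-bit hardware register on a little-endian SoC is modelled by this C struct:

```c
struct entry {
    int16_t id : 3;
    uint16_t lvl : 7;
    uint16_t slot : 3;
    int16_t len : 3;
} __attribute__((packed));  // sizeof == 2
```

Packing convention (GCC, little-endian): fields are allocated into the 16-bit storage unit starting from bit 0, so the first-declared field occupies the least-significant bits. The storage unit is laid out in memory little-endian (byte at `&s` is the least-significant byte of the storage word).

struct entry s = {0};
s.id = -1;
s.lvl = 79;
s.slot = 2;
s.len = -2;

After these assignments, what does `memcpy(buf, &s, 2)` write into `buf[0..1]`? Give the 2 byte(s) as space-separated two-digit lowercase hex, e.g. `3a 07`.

7f ca

id:3 = -1 → 0x7 << 0 → word 0x0007
lvl:7 = 79 → 0x4f << 3 → word 0x027f
slot:3 = 2 → 0x2 << 10 → word 0x0a7f
len:3 = -2 → 0x6 << 13 → word 0xca7f
word = 0xca7f → little-endian bytes:
  [0]=0x7f  [1]=0xca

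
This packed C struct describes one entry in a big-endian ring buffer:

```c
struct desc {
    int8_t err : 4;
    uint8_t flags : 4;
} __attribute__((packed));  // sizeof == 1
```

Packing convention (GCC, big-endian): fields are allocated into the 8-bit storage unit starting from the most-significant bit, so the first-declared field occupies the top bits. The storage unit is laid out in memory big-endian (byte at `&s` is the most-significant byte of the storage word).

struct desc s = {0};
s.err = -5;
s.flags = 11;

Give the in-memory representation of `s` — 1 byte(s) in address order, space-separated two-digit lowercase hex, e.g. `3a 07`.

bb

err (4b) val=-5 bits=0xb at bit 4: 0xb0
flags (4b) val=11 bits=0xb at bit 0: 0xbb
word = 0xbb → big-endian bytes:
  [0]=0xbb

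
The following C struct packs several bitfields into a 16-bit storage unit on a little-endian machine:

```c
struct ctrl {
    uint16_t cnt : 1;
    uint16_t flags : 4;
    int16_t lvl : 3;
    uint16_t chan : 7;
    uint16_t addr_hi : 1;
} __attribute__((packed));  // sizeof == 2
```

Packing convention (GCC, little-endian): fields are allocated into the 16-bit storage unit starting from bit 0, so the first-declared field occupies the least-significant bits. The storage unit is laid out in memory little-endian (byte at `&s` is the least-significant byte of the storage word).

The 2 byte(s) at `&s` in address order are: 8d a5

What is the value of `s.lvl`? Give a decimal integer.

-4

[0]=0x8d [1]=0xa5 (little-endian) → word 0xa58d
cnt:1 @ bit 0 → (0xa58d>>0)&0x1 = 0x1
flags:4 @ bit 1 → (0xa58d>>1)&0xf = 0x6
lvl:3 @ bit 5 → (0xa58d>>5)&0x7 = 0x4  ←
chan:7 @ bit 8 → (0xa58d>>8)&0x7f = 0x25
addr_hi:1 @ bit 15 → (0xa58d>>15)&0x1 = 0x1
lvl signed 3b, MSB=1: 4 - 8 = -4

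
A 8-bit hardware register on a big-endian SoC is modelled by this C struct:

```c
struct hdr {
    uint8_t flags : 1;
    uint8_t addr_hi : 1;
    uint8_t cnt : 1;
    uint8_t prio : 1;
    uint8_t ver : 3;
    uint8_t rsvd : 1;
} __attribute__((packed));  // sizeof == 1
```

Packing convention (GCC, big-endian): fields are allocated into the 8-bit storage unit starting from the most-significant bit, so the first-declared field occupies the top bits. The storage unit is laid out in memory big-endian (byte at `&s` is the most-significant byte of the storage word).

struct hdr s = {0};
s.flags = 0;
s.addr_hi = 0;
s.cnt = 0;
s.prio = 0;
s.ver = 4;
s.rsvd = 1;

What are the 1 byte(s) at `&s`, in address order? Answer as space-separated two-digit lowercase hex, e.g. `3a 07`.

09

flags:1 = 0 → 0x0 << 7 → word 0x00
addr_hi:1 = 0 → 0x0 << 6 → word 0x00
cnt:1 = 0 → 0x0 << 5 → word 0x00
prio:1 = 0 → 0x0 << 4 → word 0x00
ver:3 = 4 → 0x4 << 1 → word 0x08
rsvd:1 = 1 → 0x1 << 0 → word 0x09
word = 0x09 → big-endian bytes:
  [0]=0x09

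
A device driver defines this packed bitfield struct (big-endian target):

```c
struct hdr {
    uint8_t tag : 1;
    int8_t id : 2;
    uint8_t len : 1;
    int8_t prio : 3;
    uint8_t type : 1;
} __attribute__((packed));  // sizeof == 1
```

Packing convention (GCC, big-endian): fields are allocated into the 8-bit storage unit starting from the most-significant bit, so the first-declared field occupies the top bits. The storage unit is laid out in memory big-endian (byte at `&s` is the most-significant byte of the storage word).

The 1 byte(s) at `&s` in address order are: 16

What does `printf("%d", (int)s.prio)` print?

[0]=0x16 (big-endian) → word 0x16
tag:1 @ bit 7 → (0x16>>7)&0x1 = 0x0
id:2 @ bit 5 → (0x16>>5)&0x3 = 0x0
len:1 @ bit 4 → (0x16>>4)&0x1 = 0x1
prio:3 @ bit 1 → (0x16>>1)&0x7 = 0x3  ←
type:1 @ bit 0 → (0x16>>0)&0x1 = 0x0
prio signed 3b, MSB=0: value = 3

3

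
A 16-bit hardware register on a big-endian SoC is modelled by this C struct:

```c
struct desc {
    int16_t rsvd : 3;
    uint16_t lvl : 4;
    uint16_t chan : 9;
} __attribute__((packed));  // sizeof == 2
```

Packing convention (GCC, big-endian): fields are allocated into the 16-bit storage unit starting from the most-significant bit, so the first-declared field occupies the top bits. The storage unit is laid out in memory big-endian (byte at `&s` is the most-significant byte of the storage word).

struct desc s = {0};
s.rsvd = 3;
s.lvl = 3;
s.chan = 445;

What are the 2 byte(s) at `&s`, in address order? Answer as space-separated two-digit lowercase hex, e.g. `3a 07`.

rsvd (3b) val=3 bits=0x3 at bit 13: 0x6000
lvl (4b) val=3 bits=0x3 at bit 9: 0x6600
chan (9b) val=445 bits=0x1bd at bit 0: 0x67bd
word = 0x67bd → big-endian bytes:
  [0]=0x67  [1]=0xbd

67 bd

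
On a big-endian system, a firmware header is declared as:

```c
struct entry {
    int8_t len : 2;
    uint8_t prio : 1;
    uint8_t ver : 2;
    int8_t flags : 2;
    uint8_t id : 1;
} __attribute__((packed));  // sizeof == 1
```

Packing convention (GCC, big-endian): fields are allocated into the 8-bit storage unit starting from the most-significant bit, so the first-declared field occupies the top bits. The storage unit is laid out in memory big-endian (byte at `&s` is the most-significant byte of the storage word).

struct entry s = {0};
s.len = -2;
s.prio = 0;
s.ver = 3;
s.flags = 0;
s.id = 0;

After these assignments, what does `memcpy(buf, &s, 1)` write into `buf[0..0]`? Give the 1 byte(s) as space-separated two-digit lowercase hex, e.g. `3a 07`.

[6+:2] len=-2 & 0x3 = 0x2; word=0x80
[5+:1] prio=0 & 0x1 = 0x0; word=0x80
[3+:2] ver=3 & 0x3 = 0x3; word=0x98
[1+:2] flags=0 & 0x3 = 0x0; word=0x98
[0+:1] id=0 & 0x1 = 0x0; word=0x98
word = 0x98 → big-endian bytes:
  [0]=0x98

98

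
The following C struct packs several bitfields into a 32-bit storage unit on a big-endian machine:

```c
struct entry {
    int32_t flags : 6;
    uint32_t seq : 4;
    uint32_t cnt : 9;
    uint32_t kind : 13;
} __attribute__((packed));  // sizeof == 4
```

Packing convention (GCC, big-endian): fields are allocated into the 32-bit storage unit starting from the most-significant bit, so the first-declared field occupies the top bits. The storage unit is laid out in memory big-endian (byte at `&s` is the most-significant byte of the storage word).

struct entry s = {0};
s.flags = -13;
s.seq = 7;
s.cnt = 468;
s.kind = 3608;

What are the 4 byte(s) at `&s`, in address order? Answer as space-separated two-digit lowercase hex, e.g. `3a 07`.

flags:6 = -13 → 0x33 << 26 → word 0xcc000000
seq:4 = 7 → 0x7 << 22 → word 0xcdc00000
cnt:9 = 468 → 0x1d4 << 13 → word 0xcdfa8000
kind:13 = 3608 → 0xe18 << 0 → word 0xcdfa8e18
word = 0xcdfa8e18 → big-endian bytes:
  [0]=0xcd  [1]=0xfa  [2]=0x8e  [3]=0x18

cd fa 8e 18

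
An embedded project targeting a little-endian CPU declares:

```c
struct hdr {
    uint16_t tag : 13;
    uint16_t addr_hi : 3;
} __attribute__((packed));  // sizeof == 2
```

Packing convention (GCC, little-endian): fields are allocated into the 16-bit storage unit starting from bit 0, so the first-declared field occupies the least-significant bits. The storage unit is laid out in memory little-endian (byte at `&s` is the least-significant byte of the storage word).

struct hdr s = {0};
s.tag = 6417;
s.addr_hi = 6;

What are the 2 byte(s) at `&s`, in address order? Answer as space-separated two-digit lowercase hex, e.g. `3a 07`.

tag (13b) val=6417 bits=0x1911 at bit 0: 0x1911
addr_hi (3b) val=6 bits=0x6 at bit 13: 0xd911
word = 0xd911 → little-endian bytes:
  [0]=0x11  [1]=0xd9

11 d9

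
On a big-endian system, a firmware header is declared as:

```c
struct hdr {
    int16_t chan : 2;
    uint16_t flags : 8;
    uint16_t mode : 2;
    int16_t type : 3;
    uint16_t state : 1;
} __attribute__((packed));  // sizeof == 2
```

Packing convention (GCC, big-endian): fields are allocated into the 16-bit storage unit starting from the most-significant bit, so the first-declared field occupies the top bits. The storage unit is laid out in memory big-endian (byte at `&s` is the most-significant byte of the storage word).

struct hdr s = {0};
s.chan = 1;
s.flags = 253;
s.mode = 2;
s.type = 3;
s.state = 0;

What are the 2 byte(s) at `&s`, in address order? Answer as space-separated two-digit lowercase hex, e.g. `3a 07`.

chan (2b) val=1 bits=0x1 at bit 14: 0x4000
flags (8b) val=253 bits=0xfd at bit 6: 0x7f40
mode (2b) val=2 bits=0x2 at bit 4: 0x7f60
type (3b) val=3 bits=0x3 at bit 1: 0x7f66
state (1b) val=0 bits=0x0 at bit 0: 0x7f66
word = 0x7f66 → big-endian bytes:
  [0]=0x7f  [1]=0x66

7f 66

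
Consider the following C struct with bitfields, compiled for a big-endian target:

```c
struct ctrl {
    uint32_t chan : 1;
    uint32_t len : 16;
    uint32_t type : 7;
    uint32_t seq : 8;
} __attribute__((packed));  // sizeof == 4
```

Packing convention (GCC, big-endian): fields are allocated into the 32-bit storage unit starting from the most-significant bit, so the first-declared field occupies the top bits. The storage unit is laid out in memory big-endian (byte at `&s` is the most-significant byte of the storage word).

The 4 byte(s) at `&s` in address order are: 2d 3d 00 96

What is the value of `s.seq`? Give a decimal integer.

150

[0]=0x2d [1]=0x3d [2]=0x00 [3]=0x96 (big-endian) → word 0x2d3d0096
chan:1 @ bit 31 → (0x2d3d0096>>31)&0x1 = 0x0
len:16 @ bit 15 → (0x2d3d0096>>15)&0xffff = 0x5a7a
type:7 @ bit 8 → (0x2d3d0096>>8)&0x7f = 0x0
seq:8 @ bit 0 → (0x2d3d0096>>0)&0xff = 0x96  ←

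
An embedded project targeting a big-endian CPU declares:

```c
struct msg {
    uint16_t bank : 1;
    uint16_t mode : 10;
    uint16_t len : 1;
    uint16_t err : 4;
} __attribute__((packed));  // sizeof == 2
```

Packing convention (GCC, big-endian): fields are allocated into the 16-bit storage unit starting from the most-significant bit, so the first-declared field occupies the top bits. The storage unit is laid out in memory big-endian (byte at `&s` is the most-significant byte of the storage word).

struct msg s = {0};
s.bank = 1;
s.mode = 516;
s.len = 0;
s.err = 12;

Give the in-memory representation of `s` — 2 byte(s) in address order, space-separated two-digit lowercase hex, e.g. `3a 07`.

c0 8c

[15+:1] bank=1 & 0x1 = 0x1; word=0x8000
[5+:10] mode=516 & 0x3ff = 0x204; word=0xc080
[4+:1] len=0 & 0x1 = 0x0; word=0xc080
[0+:4] err=12 & 0xf = 0xc; word=0xc08c
word = 0xc08c → big-endian bytes:
  [0]=0xc0  [1]=0x8c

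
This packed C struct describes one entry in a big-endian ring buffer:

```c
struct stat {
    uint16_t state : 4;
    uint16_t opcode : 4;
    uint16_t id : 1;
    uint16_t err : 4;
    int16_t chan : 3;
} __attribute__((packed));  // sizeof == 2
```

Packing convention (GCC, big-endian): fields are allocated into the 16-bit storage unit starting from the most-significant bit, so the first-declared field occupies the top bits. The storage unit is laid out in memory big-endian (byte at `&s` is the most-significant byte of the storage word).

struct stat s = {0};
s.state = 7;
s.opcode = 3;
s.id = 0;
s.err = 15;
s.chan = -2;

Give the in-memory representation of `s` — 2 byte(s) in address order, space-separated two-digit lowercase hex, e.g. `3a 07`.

73 7e

state:4 = 7 → 0x7 << 12 → word 0x7000
opcode:4 = 3 → 0x3 << 8 → word 0x7300
id:1 = 0 → 0x0 << 7 → word 0x7300
err:4 = 15 → 0xf << 3 → word 0x7378
chan:3 = -2 → 0x6 << 0 → word 0x737e
word = 0x737e → big-endian bytes:
  [0]=0x73  [1]=0x7e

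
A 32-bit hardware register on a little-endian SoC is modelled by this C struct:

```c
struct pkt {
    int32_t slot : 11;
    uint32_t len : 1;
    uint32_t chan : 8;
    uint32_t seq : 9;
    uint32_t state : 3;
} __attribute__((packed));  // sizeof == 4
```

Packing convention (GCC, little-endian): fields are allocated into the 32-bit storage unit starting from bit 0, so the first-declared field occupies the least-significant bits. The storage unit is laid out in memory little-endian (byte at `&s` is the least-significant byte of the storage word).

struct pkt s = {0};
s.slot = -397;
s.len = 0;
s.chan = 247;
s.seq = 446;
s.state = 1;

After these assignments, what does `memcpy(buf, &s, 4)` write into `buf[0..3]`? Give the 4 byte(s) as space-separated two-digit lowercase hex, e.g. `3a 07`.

slot (11b) val=-397 bits=0x673 at bit 0: 0x00000673
len (1b) val=0 bits=0x0 at bit 11: 0x00000673
chan (8b) val=247 bits=0xf7 at bit 12: 0x000f7673
seq (9b) val=446 bits=0x1be at bit 20: 0x1bef7673
state (3b) val=1 bits=0x1 at bit 29: 0x3bef7673
word = 0x3bef7673 → little-endian bytes:
  [0]=0x73  [1]=0x76  [2]=0xef  [3]=0x3b

73 76 ef 3b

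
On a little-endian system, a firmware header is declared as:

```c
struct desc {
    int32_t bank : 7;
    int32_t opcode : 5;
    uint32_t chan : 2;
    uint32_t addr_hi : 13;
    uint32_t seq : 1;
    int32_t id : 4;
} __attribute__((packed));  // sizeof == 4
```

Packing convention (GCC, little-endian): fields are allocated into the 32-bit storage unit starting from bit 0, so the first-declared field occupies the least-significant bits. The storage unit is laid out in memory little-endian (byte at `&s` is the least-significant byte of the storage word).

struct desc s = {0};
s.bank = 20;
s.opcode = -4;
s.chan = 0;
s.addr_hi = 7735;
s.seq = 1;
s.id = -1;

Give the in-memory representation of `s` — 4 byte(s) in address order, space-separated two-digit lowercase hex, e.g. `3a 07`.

14 ce 8d ff

bank:7 = 20 → 0x14 << 0 → word 0x00000014
opcode:5 = -4 → 0x1c << 7 → word 0x00000e14
chan:2 = 0 → 0x0 << 12 → word 0x00000e14
addr_hi:13 = 7735 → 0x1e37 << 14 → word 0x078dce14
seq:1 = 1 → 0x1 << 27 → word 0x0f8dce14
id:4 = -1 → 0xf << 28 → word 0xff8dce14
word = 0xff8dce14 → little-endian bytes:
  [0]=0x14  [1]=0xce  [2]=0x8d  [3]=0xff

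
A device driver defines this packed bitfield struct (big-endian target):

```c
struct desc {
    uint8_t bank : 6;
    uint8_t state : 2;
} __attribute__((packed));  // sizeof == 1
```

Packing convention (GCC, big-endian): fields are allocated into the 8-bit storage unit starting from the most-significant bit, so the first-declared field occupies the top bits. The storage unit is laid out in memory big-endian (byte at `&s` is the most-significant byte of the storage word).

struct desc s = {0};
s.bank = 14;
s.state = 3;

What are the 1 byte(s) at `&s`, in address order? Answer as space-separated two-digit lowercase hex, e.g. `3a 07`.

[2+:6] bank=14 & 0x3f = 0xe; word=0x38
[0+:2] state=3 & 0x3 = 0x3; word=0x3b
word = 0x3b → big-endian bytes:
  [0]=0x3b

3b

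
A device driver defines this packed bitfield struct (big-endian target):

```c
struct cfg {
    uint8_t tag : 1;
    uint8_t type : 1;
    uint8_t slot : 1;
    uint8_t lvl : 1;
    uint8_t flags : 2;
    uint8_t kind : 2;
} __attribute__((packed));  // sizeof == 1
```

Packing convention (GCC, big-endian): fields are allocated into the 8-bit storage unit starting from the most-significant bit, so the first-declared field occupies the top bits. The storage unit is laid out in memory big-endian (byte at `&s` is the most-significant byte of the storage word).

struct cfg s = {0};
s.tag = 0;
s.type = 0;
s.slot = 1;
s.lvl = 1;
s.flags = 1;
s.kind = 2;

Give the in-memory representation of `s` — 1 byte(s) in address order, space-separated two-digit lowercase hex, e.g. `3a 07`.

36

tag:1 = 0 → 0x0 << 7 → word 0x00
type:1 = 0 → 0x0 << 6 → word 0x00
slot:1 = 1 → 0x1 << 5 → word 0x20
lvl:1 = 1 → 0x1 << 4 → word 0x30
flags:2 = 1 → 0x1 << 2 → word 0x34
kind:2 = 2 → 0x2 << 0 → word 0x36
word = 0x36 → big-endian bytes:
  [0]=0x36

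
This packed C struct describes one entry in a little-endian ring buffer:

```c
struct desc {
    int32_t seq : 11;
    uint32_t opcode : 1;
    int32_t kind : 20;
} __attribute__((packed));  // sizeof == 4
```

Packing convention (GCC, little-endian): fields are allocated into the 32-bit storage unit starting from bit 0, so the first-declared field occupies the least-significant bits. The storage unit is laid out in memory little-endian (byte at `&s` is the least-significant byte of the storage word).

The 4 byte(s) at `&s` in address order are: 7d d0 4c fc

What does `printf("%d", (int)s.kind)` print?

[0]=0x7d [1]=0xd0 [2]=0x4c [3]=0xfc (little-endian) → word 0xfc4cd07d
seq:11 @ bit 0 → (0xfc4cd07d>>0)&0x7ff = 0x7d
opcode:1 @ bit 11 → (0xfc4cd07d>>11)&0x1 = 0x0
kind:20 @ bit 12 → (0xfc4cd07d>>12)&0xfffff = 0xfc4cd  ←
kind signed 20b, MSB=1: 1033421 - 1048576 = -15155

-15155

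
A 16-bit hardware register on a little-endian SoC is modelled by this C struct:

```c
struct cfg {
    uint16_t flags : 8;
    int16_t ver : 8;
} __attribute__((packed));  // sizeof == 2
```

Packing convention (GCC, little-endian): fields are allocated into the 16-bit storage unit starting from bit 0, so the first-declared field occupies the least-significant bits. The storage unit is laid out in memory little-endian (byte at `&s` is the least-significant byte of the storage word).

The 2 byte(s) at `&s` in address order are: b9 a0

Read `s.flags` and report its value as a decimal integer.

185

[0]=0xb9 [1]=0xa0 (little-endian) → word 0xa0b9
flags [0+:8] = (word>>0) & 0xff = 185  ←
ver [8+:8] = (word>>8) & 0xff = 160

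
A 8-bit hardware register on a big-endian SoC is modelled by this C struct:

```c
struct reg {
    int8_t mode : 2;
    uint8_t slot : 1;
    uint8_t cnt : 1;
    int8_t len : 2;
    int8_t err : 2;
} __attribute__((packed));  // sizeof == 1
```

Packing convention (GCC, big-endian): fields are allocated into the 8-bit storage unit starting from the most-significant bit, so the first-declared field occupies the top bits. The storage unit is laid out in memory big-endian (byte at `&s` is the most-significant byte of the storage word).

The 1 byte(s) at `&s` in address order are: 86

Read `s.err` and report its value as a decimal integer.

-2

[0]=0x86 (big-endian) → word 0x86
mode [6+:2] = (word>>6) & 0x3 = 2
slot [5+:1] = (word>>5) & 0x1 = 0
cnt [4+:1] = (word>>4) & 0x1 = 0
len [2+:2] = (word>>2) & 0x3 = 1
err [0+:2] = (word>>0) & 0x3 = 2  ←
err signed 2b, MSB=1: 2 - 4 = -2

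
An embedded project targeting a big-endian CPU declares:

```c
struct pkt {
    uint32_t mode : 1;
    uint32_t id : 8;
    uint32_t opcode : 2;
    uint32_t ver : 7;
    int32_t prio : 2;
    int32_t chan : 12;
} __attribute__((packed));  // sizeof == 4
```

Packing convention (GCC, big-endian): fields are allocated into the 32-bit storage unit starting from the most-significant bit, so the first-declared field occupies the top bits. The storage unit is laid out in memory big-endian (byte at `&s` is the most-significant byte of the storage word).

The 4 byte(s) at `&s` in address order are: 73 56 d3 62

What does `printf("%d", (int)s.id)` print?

[0]=0x73 [1]=0x56 [2]=0xd3 [3]=0x62 (big-endian) → word 0x7356d362
mode [31+:1] = (word>>31) & 0x1 = 0
id [23+:8] = (word>>23) & 0xff = 230  ←
opcode [21+:2] = (word>>21) & 0x3 = 2
ver [14+:7] = (word>>14) & 0x7f = 91
prio [12+:2] = (word>>12) & 0x3 = 1
chan [0+:12] = (word>>0) & 0xfff = 866

230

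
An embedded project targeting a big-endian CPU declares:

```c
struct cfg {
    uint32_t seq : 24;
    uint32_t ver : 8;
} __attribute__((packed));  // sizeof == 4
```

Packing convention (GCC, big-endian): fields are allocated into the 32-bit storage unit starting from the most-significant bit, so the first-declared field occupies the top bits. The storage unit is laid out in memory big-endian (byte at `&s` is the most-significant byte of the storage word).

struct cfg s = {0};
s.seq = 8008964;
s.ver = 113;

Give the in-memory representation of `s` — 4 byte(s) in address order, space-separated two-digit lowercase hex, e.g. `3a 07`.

[8+:24] seq=8008964 & 0xffffff = 0x7a3504; word=0x7a350400
[0+:8] ver=113 & 0xff = 0x71; word=0x7a350471
word = 0x7a350471 → big-endian bytes:
  [0]=0x7a  [1]=0x35  [2]=0x04  [3]=0x71

7a 35 04 71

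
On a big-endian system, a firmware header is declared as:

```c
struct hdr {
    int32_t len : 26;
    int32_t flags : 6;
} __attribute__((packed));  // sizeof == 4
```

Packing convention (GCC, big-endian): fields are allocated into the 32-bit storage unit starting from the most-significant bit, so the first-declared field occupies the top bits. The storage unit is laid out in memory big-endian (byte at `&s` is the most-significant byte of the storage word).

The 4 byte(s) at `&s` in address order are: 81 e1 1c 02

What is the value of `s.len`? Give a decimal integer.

-33061776

[0]=0x81 [1]=0xe1 [2]=0x1c [3]=0x02 (big-endian) → word 0x81e11c02
len:26 @ bit 6 → (0x81e11c02>>6)&0x3ffffff = 0x2078470  ←
flags:6 @ bit 0 → (0x81e11c02>>0)&0x3f = 0x2
len signed 26b, MSB=1: 34047088 - 67108864 = -33061776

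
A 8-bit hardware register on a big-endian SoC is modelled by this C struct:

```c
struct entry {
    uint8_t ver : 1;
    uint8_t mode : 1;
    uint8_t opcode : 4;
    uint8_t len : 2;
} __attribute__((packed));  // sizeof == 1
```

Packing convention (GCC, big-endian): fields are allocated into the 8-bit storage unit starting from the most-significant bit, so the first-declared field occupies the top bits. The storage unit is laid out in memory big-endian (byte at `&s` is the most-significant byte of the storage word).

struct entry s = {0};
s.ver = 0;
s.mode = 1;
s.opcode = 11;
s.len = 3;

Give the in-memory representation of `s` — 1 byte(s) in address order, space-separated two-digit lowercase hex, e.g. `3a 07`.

ver (1b) val=0 bits=0x0 at bit 7: 0x00
mode (1b) val=1 bits=0x1 at bit 6: 0x40
opcode (4b) val=11 bits=0xb at bit 2: 0x6c
len (2b) val=3 bits=0x3 at bit 0: 0x6f
word = 0x6f → big-endian bytes:
  [0]=0x6f

6f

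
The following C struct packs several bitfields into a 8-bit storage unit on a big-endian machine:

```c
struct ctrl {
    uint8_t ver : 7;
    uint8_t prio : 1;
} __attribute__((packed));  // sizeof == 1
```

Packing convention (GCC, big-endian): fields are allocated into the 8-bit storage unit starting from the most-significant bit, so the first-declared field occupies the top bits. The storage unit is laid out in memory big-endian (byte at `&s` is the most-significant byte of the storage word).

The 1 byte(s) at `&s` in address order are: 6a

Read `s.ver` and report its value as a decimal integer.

53

[0]=0x6a (big-endian) → word 0x6a
ver [1+:7] = (word>>1) & 0x7f = 53  ←
prio [0+:1] = (word>>0) & 0x1 = 0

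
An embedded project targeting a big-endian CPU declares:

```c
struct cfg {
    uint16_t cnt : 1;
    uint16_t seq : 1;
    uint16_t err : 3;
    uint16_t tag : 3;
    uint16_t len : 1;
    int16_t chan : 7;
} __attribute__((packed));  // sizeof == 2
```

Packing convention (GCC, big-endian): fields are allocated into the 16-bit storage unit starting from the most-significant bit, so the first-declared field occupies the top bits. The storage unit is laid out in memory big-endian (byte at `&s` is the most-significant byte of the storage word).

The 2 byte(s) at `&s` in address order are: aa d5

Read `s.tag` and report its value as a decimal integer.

2

[0]=0xaa [1]=0xd5 (big-endian) → word 0xaad5
cnt [15+:1] = (word>>15) & 0x1 = 1
seq [14+:1] = (word>>14) & 0x1 = 0
err [11+:3] = (word>>11) & 0x7 = 5
tag [8+:3] = (word>>8) & 0x7 = 2  ←
len [7+:1] = (word>>7) & 0x1 = 1
chan [0+:7] = (word>>0) & 0x7f = 85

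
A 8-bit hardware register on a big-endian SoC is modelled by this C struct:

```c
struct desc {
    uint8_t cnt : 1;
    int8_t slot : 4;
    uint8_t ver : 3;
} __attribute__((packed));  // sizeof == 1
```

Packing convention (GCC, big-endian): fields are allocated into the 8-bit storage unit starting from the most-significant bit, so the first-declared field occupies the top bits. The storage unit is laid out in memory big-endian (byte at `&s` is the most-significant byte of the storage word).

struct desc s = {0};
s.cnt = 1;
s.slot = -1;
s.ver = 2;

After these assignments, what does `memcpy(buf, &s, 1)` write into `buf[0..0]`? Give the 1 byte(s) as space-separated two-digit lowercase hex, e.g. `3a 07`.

fa

[7+:1] cnt=1 & 0x1 = 0x1; word=0x80
[3+:4] slot=-1 & 0xf = 0xf; word=0xf8
[0+:3] ver=2 & 0x7 = 0x2; word=0xfa
word = 0xfa → big-endian bytes:
  [0]=0xfa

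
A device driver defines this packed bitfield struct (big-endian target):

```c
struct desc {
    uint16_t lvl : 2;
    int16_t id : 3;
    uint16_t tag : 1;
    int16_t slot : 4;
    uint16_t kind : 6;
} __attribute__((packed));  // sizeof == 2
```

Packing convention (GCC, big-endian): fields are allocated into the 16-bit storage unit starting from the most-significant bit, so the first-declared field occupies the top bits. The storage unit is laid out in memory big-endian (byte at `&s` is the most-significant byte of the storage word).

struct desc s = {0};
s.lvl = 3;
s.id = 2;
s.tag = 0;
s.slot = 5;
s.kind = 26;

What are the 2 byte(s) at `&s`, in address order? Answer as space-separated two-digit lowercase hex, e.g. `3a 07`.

d1 5a

[14+:2] lvl=3 & 0x3 = 0x3; word=0xc000
[11+:3] id=2 & 0x7 = 0x2; word=0xd000
[10+:1] tag=0 & 0x1 = 0x0; word=0xd000
[6+:4] slot=5 & 0xf = 0x5; word=0xd140
[0+:6] kind=26 & 0x3f = 0x1a; word=0xd15a
word = 0xd15a → big-endian bytes:
  [0]=0xd1  [1]=0x5a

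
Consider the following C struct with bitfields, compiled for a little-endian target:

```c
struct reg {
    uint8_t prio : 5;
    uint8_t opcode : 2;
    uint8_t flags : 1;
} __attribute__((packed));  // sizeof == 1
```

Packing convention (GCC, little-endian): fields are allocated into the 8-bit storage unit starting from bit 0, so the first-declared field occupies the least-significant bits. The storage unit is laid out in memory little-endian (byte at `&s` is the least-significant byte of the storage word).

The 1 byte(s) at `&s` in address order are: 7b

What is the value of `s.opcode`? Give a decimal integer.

3

[0]=0x7b (little-endian) → word 0x7b
prio [0+:5] = (word>>0) & 0x1f = 27
opcode [5+:2] = (word>>5) & 0x3 = 3  ←
flags [7+:1] = (word>>7) & 0x1 = 0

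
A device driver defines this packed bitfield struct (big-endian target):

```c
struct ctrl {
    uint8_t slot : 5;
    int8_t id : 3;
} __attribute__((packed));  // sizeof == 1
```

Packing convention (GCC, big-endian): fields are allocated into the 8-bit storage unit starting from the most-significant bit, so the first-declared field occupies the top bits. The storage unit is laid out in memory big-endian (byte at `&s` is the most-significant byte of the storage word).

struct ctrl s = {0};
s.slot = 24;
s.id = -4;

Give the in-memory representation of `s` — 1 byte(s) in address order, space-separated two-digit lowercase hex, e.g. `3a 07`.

slot (5b) val=24 bits=0x18 at bit 3: 0xc0
id (3b) val=-4 bits=0x4 at bit 0: 0xc4
word = 0xc4 → big-endian bytes:
  [0]=0xc4

c4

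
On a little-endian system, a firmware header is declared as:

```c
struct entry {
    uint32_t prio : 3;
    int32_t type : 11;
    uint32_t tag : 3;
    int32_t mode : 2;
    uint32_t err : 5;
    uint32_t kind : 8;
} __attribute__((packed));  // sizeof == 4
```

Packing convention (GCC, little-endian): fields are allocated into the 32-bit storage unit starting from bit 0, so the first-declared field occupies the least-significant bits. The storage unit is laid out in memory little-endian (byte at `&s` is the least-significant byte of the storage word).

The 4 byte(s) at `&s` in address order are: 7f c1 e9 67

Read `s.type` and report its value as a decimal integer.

[0]=0x7f [1]=0xc1 [2]=0xe9 [3]=0x67 (little-endian) → word 0x67e9c17f
prio:3 @ bit 0 → (0x67e9c17f>>0)&0x7 = 0x7
type:11 @ bit 3 → (0x67e9c17f>>3)&0x7ff = 0x2f  ←
tag:3 @ bit 14 → (0x67e9c17f>>14)&0x7 = 0x7
mode:2 @ bit 17 → (0x67e9c17f>>17)&0x3 = 0x0
err:5 @ bit 19 → (0x67e9c17f>>19)&0x1f = 0x1d
kind:8 @ bit 24 → (0x67e9c17f>>24)&0xff = 0x67
type signed 11b, MSB=0: value = 47

47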